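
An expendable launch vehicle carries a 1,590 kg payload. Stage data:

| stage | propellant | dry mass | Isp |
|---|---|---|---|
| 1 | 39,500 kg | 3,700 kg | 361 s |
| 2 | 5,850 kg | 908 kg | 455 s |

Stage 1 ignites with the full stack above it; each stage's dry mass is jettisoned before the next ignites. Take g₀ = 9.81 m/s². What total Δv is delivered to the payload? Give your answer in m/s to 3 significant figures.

Ignition mass of stage 1 = 39,500+3,700 + 5,850+908 + 1,590 = 51,548 kg.
Stage 1: m₀ = 51,548 kg, m_f = 51,548 − 39,500 = 12,048 kg; Δv = 361×9.81×ln(4.279) = 3541.4×1.4536 ≈ 5148 m/s.
Stage 2: m₀ = 8,348 kg, m_f = 8,348 − 5,850 = 2,498 kg; Δv = 455×9.81×ln(3.342) = 4463.6×1.2065 ≈ 5385 m/s.
Total Δv = 5148 + 5385 = 10533 m/s.

Δv ≈ 10500 m/s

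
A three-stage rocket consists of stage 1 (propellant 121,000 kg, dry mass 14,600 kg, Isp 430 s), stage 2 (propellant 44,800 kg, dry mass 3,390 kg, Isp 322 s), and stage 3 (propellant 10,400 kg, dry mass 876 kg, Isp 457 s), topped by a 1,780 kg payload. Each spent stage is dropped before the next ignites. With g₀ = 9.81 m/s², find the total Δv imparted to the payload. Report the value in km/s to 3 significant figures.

Δv ≈ 15.3 km/s

Ignition mass of stage 1 = 121,000+14,600 + 44,800+3,390 + 10,400+876 + 1,780 = 196,846 kg.
Stage 1: m₀ = 196,846 kg, m_f = 196,846 − 121,000 = 75,846 kg; Δv = 430×9.81×ln(2.595) = 4218.3×0.9537 ≈ 4023 m/s.
Stage 2: m₀ = 61,246 kg, m_f = 61,246 − 44,800 = 16,446 kg; Δv = 322×9.81×ln(3.724) = 3158.8×1.3148 ≈ 4153 m/s.
Stage 3: m₀ = 13,056 kg, m_f = 13,056 − 10,400 = 2,656 kg; Δv = 457×9.81×ln(4.916) = 4483.2×1.5924 ≈ 7139 m/s.
Total Δv = 4023 + 4153 + 7139 = 15315 m/s.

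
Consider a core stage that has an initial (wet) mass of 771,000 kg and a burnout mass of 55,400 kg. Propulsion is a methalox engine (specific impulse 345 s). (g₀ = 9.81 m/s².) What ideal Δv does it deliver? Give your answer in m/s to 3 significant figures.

v_e = Isp · g₀ = 345 × 9.81 = 3384.5 m/s.
By the Tsiolkovsky rocket equation, Δv = v_e · ln(m₀/m_f) = 3384.5 × ln(13.92) = 3384.5 × 2.6331 ≈ 8911.6 m/s.

Δv ≈ 8910 m/s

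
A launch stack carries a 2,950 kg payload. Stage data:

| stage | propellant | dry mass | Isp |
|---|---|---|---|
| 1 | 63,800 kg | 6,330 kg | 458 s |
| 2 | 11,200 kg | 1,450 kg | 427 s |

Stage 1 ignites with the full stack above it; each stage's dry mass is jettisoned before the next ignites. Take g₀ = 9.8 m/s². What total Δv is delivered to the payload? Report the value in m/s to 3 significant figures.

Ignition mass of stage 1 = 63,800+6,330 + 11,200+1,450 + 2,950 = 85,730 kg.
Stage 1: m₀ = 85,730 kg, m_f = 85,730 − 63,800 = 21,930 kg; Δv = 458×9.8×ln(3.909) = 4488.4×1.3633 ≈ 6119 m/s.
Stage 2: m₀ = 15,600 kg, m_f = 15,600 − 11,200 = 4,400 kg; Δv = 427×9.8×ln(3.545) = 4184.6×1.2657 ≈ 5296 m/s.
Total Δv = 6119 + 5296 = 11415 m/s.

Δv ≈ 11400 m/s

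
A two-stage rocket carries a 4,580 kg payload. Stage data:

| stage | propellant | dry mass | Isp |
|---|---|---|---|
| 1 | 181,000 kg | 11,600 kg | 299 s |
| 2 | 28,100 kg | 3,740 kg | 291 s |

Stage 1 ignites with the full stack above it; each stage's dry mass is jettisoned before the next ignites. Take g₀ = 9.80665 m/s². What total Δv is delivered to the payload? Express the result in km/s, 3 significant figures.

Δv ≈ 8.79 km/s

Ignition mass of stage 1 = 181,000+11,600 + 28,100+3,740 + 4,580 = 229,020 kg.
Stage 1: m₀ = 229,020 kg, m_f = 229,020 − 181,000 = 48,020 kg; Δv = 299×9.80665×ln(4.769) = 2932.2×1.5622 ≈ 4581 m/s.
Stage 2: m₀ = 36,420 kg, m_f = 36,420 − 28,100 = 8,320 kg; Δv = 291×9.80665×ln(4.377) = 2853.7×1.4765 ≈ 4213 m/s.
Total Δv = 4581 + 4213 = 8794 m/s.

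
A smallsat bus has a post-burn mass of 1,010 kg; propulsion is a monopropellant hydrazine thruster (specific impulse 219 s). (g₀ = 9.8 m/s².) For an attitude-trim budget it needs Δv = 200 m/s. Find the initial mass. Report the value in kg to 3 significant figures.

initial mass ≈ 1110 kg

v_e = Isp · g₀ = 219 × 9.8 = 2146.2 m/s.
By the Tsiolkovsky rocket equation, m₀/m_f = exp(Δv / v_e) = exp(200 / 2146.2) = exp(0.0932) = 1.0977.
m₀ = m_f × 1.0977 = 1,010 × 1.0977 = 1,108.68 kg.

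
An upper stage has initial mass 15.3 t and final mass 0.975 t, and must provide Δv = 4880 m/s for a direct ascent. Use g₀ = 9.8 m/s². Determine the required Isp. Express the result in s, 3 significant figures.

ln(m₀/m_f) = ln(15300/975) = ln(15.69) = 2.7532.
By the Tsiolkovsky rocket equation, v_e = Δv / ln(m₀/m_f) = 4880 / 2.7532 = 1772.5 m/s.
Isp = v_e / g₀ = 1772.5 / 9.8 = 180.9 s.

Isp ≈ 181 s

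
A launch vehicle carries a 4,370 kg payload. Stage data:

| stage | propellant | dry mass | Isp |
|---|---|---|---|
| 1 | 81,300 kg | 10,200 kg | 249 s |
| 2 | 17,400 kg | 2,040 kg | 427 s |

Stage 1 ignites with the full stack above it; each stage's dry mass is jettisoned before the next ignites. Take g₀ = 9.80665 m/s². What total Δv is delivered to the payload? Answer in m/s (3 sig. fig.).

Ignition mass of stage 1 = 81,300+10,200 + 17,400+2,040 + 4,370 = 115,310 kg.
Stage 1: m₀ = 115,310 kg, m_f = 115,310 − 81,300 = 34,010 kg; Δv = 249×9.80665×ln(3.39) = 2441.9×1.2210 ≈ 2981 m/s.
Stage 2: m₀ = 23,810 kg, m_f = 23,810 − 17,400 = 6,410 kg; Δv = 427×9.80665×ln(3.715) = 4187.4×1.3122 ≈ 5495 m/s.
Total Δv = 2981 + 5495 = 8476 m/s.

Δv ≈ 8480 m/s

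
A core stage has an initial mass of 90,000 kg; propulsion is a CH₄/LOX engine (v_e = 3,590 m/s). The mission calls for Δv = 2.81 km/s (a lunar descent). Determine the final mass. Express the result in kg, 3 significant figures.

Using Δv = v_e ln(m₀/m_f): m₀/m_f = exp(Δv / v_e) = exp(2810 / 3590.0) = exp(0.7827) = 2.1874.
m_f = m₀ / 2.1874 = 90,000 / 2.1874 = 41,144.7 kg.

final mass ≈ 41100 kg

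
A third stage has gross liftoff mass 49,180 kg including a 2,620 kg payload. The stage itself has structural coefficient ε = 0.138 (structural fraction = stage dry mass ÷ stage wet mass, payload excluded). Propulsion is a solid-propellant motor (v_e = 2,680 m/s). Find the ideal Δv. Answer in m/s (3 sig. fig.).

Stage wet mass = m₀ − payload = 49,180 − 2,620 = 46,560 kg.
Stage dry mass = ε × stage wet mass = 0.138 × 46,560 = 6,425.28 kg.
Burnout mass m_f = stage dry + payload = 6,425.28 + 2,620 = 9,045.28 kg.
Δv = v_e · ln(49,180/9,045.28) = 2680.0 × ln(5.437) = 2680.0 × 1.6932 ≈ 4538 m/s.

Δv ≈ 4540 m/s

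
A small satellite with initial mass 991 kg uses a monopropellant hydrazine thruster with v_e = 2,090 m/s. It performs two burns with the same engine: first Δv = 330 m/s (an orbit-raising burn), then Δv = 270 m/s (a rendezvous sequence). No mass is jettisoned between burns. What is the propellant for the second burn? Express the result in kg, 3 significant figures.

After the first burn: m = 991 × exp(−330/2090.0) = 991 × 0.85394 = 846.255 kg.
After the second burn: m = 846.255 × exp(−270/2090.0) = 846.255 × 0.87881 = 743.697 kg.
Second-burn propellant = 846.255 − 743.697 = 102.558 kg.

propellant for the second burn ≈ 103 kg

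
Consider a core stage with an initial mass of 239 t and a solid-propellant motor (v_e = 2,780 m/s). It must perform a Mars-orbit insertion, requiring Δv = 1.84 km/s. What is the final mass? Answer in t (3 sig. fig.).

final mass ≈ 123 t

m₀/m_f = exp(Δv / v_e) = exp(1840 / 2780.0) = exp(0.6619) = 1.9384.
m_f = m₀ / 1.9384 = 239 / 1.9384 = 123.298 t.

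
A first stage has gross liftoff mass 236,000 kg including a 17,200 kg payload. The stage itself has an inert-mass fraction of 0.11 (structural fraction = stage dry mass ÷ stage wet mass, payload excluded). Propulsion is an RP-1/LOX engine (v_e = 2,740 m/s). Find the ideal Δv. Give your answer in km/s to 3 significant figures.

Δv ≈ 4.78 km/s

Stage wet mass = m₀ − payload = 236,000 − 17,200 = 218,800 kg.
Stage dry mass = ε × stage wet mass = 0.11 × 218,800 = 24,068 kg.
Burnout mass m_f = stage dry + payload = 24,068 + 17,200 = 41,268 kg.
Δv = v_e · ln(236,000/41,268) = 2740.0 × ln(5.719) = 2740.0 × 1.7437 ≈ 4778 m/s.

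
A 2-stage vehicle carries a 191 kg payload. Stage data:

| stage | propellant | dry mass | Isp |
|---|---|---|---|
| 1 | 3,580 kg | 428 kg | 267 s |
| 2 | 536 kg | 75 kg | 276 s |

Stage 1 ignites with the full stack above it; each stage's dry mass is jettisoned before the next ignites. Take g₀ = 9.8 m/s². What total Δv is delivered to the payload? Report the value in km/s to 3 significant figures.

Ignition mass of stage 1 = 3,580+428 + 536+75 + 191 = 4,810 kg.
Stage 1: m₀ = 4,810 kg, m_f = 4,810 − 3,580 = 1,230 kg; Δv = 267×9.8×ln(3.911) = 2616.6×1.3637 ≈ 3568 m/s.
Stage 2: m₀ = 802 kg, m_f = 802 − 536 = 266 kg; Δv = 276×9.8×ln(3.015) = 2704.8×1.1036 ≈ 2985 m/s.
Total Δv = 3568 + 2985 = 6553 m/s.

Δv ≈ 6.55 km/s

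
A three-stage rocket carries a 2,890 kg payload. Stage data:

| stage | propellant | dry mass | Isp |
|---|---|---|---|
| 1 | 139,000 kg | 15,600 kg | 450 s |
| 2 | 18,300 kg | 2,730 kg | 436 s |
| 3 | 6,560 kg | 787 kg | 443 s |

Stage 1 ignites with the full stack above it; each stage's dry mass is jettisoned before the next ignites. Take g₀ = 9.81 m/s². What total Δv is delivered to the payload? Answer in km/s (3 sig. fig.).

Ignition mass of stage 1 = 139,000+15,600 + 18,300+2,730 + 6,560+787 + 2,890 = 185,867 kg.
Stage 1: m₀ = 185,867 kg, m_f = 185,867 − 139,000 = 46,867 kg; Δv = 450×9.81×ln(3.966) = 4414.5×1.3777 ≈ 6082 m/s.
Stage 2: m₀ = 31,267 kg, m_f = 31,267 − 18,300 = 12,967 kg; Δv = 436×9.81×ln(2.411) = 4277.2×0.8802 ≈ 3765 m/s.
Stage 3: m₀ = 10,237 kg, m_f = 10,237 − 6,560 = 3,677 kg; Δv = 443×9.81×ln(2.784) = 4345.8×1.0239 ≈ 4450 m/s.
Total Δv = 6082 + 3765 + 4450 = 14297 m/s.

Δv ≈ 14.3 km/s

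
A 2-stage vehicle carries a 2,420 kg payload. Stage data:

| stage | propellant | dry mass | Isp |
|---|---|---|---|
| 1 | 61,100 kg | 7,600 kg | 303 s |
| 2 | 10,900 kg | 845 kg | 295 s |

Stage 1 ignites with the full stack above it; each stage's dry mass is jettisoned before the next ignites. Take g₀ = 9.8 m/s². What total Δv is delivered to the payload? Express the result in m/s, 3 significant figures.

Ignition mass of stage 1 = 61,100+7,600 + 10,900+845 + 2,420 = 82,865 kg.
Stage 1: m₀ = 82,865 kg, m_f = 82,865 − 61,100 = 21,765 kg; Δv = 303×9.8×ln(3.807) = 2969.4×1.3369 ≈ 3970 m/s.
Stage 2: m₀ = 14,165 kg, m_f = 14,165 − 10,900 = 3,265 kg; Δv = 295×9.8×ln(4.338) = 2891.0×1.4675 ≈ 4243 m/s.
Total Δv = 3970 + 4243 = 8213 m/s.

Δv ≈ 8210 m/s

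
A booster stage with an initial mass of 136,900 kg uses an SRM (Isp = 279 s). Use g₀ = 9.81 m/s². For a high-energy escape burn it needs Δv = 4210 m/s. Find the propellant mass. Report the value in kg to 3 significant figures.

v_e = Isp · g₀ = 279 × 9.81 = 2737.0 m/s.
Using Δv = v_e ln(m₀/m_f): m₀/m_f = exp(Δv / v_e) = exp(4210 / 2737.0) = exp(1.5382) = 4.6561.
m_f = 136,900 / 4.6561 = 29,402.3 kg, so propellant = m₀ − m_f = 136,900 − 29,402.3 = 107,497.7 kg.

propellant mass ≈ 107000 kg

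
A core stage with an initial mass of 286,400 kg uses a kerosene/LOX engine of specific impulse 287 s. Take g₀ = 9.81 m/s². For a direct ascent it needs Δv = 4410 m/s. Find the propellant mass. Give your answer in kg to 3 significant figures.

v_e = Isp · g₀ = 287 × 9.81 = 2815.5 m/s.
Rocket equation: m₀/m_f = exp(Δv / v_e) = exp(4410 / 2815.5) = exp(1.5663) = 4.7891.
m_f = 286,400 / 4.7891 = 59,802.5 kg, so propellant = m₀ − m_f = 286,400 − 59,802.5 = 226,597.5 kg.

propellant mass ≈ 227000 kg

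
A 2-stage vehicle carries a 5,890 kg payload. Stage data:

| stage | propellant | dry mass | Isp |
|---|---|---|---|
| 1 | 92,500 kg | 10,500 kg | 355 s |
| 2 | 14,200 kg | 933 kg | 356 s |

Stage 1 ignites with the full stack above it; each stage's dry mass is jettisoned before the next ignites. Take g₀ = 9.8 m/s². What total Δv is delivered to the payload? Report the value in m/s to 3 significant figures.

Δv ≈ 8690 m/s

Ignition mass of stage 1 = 92,500+10,500 + 14,200+933 + 5,890 = 124,023 kg.
Stage 1: m₀ = 124,023 kg, m_f = 124,023 − 92,500 = 31,523 kg; Δv = 355×9.8×ln(3.934) = 3479.0×1.3697 ≈ 4765 m/s.
Stage 2: m₀ = 21,023 kg, m_f = 21,023 − 14,200 = 6,823 kg; Δv = 356×9.8×ln(3.081) = 3488.8×1.1253 ≈ 3926 m/s.
Total Δv = 4765 + 3926 = 8691 m/s.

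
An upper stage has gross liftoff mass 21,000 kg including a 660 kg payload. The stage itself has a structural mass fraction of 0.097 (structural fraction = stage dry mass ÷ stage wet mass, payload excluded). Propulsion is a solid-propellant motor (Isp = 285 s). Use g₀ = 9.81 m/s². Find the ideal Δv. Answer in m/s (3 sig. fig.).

Stage wet mass = m₀ − payload = 21,000 − 660 = 20,340 kg.
Stage dry mass = ε × stage wet mass = 0.097 × 20,340 = 1,972.98 kg.
Burnout mass m_f = stage dry + payload = 1,972.98 + 660 = 2,632.98 kg.
v_e = Isp · g₀ = 285 × 9.81 = 2795.9 m/s.
By the Tsiolkovsky rocket equation, Δv = v_e · ln(21,000/2,632.98) = 2795.9 × ln(7.976) = 2795.9 × 2.0764 ≈ 5805 m/s.

Δv ≈ 5810 m/s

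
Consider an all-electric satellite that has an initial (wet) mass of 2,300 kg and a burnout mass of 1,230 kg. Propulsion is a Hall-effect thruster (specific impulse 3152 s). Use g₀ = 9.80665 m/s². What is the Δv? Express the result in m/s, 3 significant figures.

Δv ≈ 19300 m/s

v_e = Isp · g₀ = 3152 × 9.80665 = 30910.6 m/s.
Δv = v_e · ln(m₀/m_f) = 30910.6 × ln(1.87) = 30910.6 × 0.6259 ≈ 19346.8 m/s.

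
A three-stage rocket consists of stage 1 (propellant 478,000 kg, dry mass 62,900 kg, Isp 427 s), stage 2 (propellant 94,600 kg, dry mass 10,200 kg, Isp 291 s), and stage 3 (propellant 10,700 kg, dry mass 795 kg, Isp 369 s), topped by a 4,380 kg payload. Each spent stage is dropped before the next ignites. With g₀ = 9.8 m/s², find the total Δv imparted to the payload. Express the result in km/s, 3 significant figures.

Ignition mass of stage 1 = 478,000+62,900 + 94,600+10,200 + 10,700+795 + 4,380 = 661,575 kg.
Stage 1: m₀ = 661,575 kg, m_f = 661,575 − 478,000 = 183,575 kg; Δv = 427×9.8×ln(3.604) = 4184.6×1.2820 ≈ 5365 m/s.
Stage 2: m₀ = 120,675 kg, m_f = 120,675 − 94,600 = 26,075 kg; Δv = 291×9.8×ln(4.628) = 2851.8×1.5321 ≈ 4369 m/s.
Stage 3: m₀ = 15,875 kg, m_f = 15,875 − 10,700 = 5,175 kg; Δv = 369×9.8×ln(3.068) = 3616.2×1.1209 ≈ 4053 m/s.
Total Δv = 5365 + 4369 + 4053 = 13787 m/s.

Δv ≈ 13.8 km/s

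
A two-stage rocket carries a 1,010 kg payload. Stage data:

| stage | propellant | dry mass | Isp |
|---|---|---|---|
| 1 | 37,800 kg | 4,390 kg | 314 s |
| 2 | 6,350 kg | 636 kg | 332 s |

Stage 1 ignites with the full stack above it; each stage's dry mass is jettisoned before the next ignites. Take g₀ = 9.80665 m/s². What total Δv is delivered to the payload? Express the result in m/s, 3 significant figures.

Δv ≈ 9450 m/s

Ignition mass of stage 1 = 37,800+4,390 + 6,350+636 + 1,010 = 50,186 kg.
Stage 1: m₀ = 50,186 kg, m_f = 50,186 − 37,800 = 12,386 kg; Δv = 314×9.80665×ln(4.052) = 3079.3×1.3992 ≈ 4308 m/s.
Stage 2: m₀ = 7,996 kg, m_f = 7,996 − 6,350 = 1,646 kg; Δv = 332×9.80665×ln(4.858) = 3255.8×1.5806 ≈ 5146 m/s.
Total Δv = 4308 + 5146 = 9454 m/s.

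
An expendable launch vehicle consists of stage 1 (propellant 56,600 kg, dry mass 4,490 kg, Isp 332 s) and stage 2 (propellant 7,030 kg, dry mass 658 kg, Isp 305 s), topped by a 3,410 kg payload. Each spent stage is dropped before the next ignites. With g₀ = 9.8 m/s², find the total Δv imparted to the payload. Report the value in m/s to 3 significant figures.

Δv ≈ 7990 m/s

Ignition mass of stage 1 = 56,600+4,490 + 7,030+658 + 3,410 = 72,188 kg.
Stage 1: m₀ = 72,188 kg, m_f = 72,188 − 56,600 = 15,588 kg; Δv = 332×9.8×ln(4.631) = 3253.6×1.5328 ≈ 4987 m/s.
Stage 2: m₀ = 11,098 kg, m_f = 11,098 − 7,030 = 4,068 kg; Δv = 305×9.8×ln(2.728) = 2989.0×1.0036 ≈ 3000 m/s.
Total Δv = 4987 + 3000 = 7987 m/s.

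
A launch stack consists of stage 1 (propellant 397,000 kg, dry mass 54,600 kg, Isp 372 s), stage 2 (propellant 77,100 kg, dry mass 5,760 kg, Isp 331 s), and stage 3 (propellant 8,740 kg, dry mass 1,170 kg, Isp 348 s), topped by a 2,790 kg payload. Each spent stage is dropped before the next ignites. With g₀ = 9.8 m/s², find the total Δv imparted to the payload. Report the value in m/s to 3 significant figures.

Δv ≈ 14000 m/s

Ignition mass of stage 1 = 397,000+54,600 + 77,100+5,760 + 8,740+1,170 + 2,790 = 547,160 kg.
Stage 1: m₀ = 547,160 kg, m_f = 547,160 − 397,000 = 150,160 kg; Δv = 372×9.8×ln(3.644) = 3645.6×1.2930 ≈ 4714 m/s.
Stage 2: m₀ = 95,560 kg, m_f = 95,560 − 77,100 = 18,460 kg; Δv = 331×9.8×ln(5.177) = 3243.8×1.6441 ≈ 5333 m/s.
Stage 3: m₀ = 12,700 kg, m_f = 12,700 − 8,740 = 3,960 kg; Δv = 348×9.8×ln(3.207) = 3410.4×1.1654 ≈ 3974 m/s.
Total Δv = 4714 + 5333 + 3974 = 14021 m/s.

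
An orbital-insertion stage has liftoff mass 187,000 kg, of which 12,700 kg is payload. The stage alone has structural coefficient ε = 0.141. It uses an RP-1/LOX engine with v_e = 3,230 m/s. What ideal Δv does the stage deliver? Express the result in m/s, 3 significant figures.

Stage wet mass = m₀ − payload = 187,000 − 12,700 = 174,300 kg.
Stage dry mass = ε × stage wet mass = 0.141 × 174,300 = 24,576.3 kg.
Burnout mass m_f = stage dry + payload = 24,576.3 + 12,700 = 37,276.3 kg.
By the Tsiolkovsky rocket equation, Δv = v_e · ln(187,000/37,276.3) = 3230.0 × ln(5.017) = 3230.0 × 1.6128 ≈ 5209 m/s.

Δv ≈ 5210 m/s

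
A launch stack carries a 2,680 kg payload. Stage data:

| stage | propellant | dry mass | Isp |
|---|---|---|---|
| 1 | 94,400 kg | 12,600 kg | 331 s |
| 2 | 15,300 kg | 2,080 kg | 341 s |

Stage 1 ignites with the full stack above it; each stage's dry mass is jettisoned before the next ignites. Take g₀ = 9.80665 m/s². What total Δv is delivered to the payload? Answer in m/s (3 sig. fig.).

Ignition mass of stage 1 = 94,400+12,600 + 15,300+2,080 + 2,680 = 127,060 kg.
Stage 1: m₀ = 127,060 kg, m_f = 127,060 − 94,400 = 32,660 kg; Δv = 331×9.80665×ln(3.89) = 3246.0×1.3585 ≈ 4410 m/s.
Stage 2: m₀ = 20,060 kg, m_f = 20,060 − 15,300 = 4,760 kg; Δv = 341×9.80665×ln(4.214) = 3344.1×1.4385 ≈ 4810 m/s.
Total Δv = 4410 + 4810 = 9220 m/s.

Δv ≈ 9220 m/s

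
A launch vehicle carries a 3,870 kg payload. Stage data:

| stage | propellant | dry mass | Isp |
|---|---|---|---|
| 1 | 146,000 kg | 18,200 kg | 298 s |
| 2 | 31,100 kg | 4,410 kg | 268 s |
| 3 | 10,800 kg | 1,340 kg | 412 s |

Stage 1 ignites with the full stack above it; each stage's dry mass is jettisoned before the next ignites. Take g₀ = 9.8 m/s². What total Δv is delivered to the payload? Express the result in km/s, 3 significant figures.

Ignition mass of stage 1 = 146,000+18,200 + 31,100+4,410 + 10,800+1,340 + 3,870 = 215,720 kg.
Stage 1: m₀ = 215,720 kg, m_f = 215,720 − 146,000 = 69,720 kg; Δv = 298×9.8×ln(3.094) = 2920.4×1.1295 ≈ 3299 m/s.
Stage 2: m₀ = 51,520 kg, m_f = 51,520 − 31,100 = 20,420 kg; Δv = 268×9.8×ln(2.523) = 2626.4×0.9255 ≈ 2431 m/s.
Stage 3: m₀ = 16,010 kg, m_f = 16,010 − 10,800 = 5,210 kg; Δv = 412×9.8×ln(3.073) = 4037.6×1.1226 ≈ 4533 m/s.
Total Δv = 3299 + 2431 + 4533 = 10263 m/s.

Δv ≈ 10.3 km/s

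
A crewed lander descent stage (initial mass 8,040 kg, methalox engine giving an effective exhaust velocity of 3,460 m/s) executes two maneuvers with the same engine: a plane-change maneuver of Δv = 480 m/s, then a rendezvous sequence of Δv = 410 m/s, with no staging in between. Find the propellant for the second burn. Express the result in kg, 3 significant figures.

After the first burn: m = 8040 × exp(−480/3460.0) = 8040 × 0.87046 = 6,998.5 kg.
After the second burn: m = 6,998.5 × exp(−410/3460.0) = 6,998.5 × 0.88825 = 6,216.42 kg.
Second-burn propellant = 6,998.5 − 6,216.42 = 782.08 kg.

propellant for the second burn ≈ 782 kg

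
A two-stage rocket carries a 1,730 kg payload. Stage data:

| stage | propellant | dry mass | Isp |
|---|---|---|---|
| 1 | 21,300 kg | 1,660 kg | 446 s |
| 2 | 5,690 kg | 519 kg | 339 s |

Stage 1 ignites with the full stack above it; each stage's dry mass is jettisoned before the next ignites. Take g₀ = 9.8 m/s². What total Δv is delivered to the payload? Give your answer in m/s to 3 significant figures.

Ignition mass of stage 1 = 21,300+1,660 + 5,690+519 + 1,730 = 30,899 kg.
Stage 1: m₀ = 30,899 kg, m_f = 30,899 − 21,300 = 9,599 kg; Δv = 446×9.8×ln(3.219) = 4370.8×1.1691 ≈ 5110 m/s.
Stage 2: m₀ = 7,939 kg, m_f = 7,939 − 5,690 = 2,249 kg; Δv = 339×9.8×ln(3.53) = 3322.2×1.2613 ≈ 4190 m/s.
Total Δv = 5110 + 4190 = 9300 m/s.

Δv ≈ 9300 m/s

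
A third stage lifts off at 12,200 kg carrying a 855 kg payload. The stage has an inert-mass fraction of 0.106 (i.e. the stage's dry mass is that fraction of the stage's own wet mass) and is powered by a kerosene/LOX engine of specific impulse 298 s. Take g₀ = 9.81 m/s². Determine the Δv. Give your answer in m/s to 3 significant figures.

Stage wet mass = m₀ − payload = 12,200 − 855 = 11,345 kg.
Stage dry mass = ε × stage wet mass = 0.106 × 11,345 = 1,202.57 kg.
Burnout mass m_f = stage dry + payload = 1,202.57 + 855 = 2,057.57 kg.
v_e = Isp · g₀ = 298 × 9.81 = 2923.4 m/s.
Δv = v_e · ln(12,200/2,057.57) = 2923.4 × ln(5.929) = 2923.4 × 1.7799 ≈ 5203 m/s.

Δv ≈ 5200 m/s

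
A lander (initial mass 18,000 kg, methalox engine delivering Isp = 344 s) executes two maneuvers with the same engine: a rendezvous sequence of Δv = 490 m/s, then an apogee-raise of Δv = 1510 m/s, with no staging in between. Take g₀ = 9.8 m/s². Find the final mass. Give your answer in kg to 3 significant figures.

final mass ≈ 9950 kg

v_e = Isp · g₀ = 344 × 9.8 = 3371.2 m/s.
After the first burn: m = 18000 × exp(−490/3371.2) = 18000 × 0.86472 = 15,565 kg.
After the second burn: m = 15,565 × exp(−1510/3371.2) = 15,565 × 0.63896 = 9,945.41 kg.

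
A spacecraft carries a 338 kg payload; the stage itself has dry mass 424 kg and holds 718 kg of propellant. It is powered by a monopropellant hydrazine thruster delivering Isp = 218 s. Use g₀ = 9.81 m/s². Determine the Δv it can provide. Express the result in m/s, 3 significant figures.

Δv ≈ 1420 m/s

v_e = Isp · g₀ = 218 × 9.81 = 2138.6 m/s.
m₀ = payload + dry + propellant = 338 + 424 + 718 = 1,480 kg.
m_f = payload + dry = 338 + 424 = 762 kg.
Using Δv = v_e ln(m₀/m_f): Δv = v_e · ln(m₀/m_f) = 2138.6 × ln(1.942) = 2138.6 × 0.6639 ≈ 1419.7 m/s.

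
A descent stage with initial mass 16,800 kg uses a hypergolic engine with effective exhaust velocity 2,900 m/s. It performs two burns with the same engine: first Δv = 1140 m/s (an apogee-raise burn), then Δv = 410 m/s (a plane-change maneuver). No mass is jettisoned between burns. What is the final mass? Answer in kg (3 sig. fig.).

After the first burn: m = 16800 × exp(−1140/2900.0) = 16800 × 0.67496 = 11,339.3 kg.
After the second burn: m = 11,339.3 × exp(−410/2900.0) = 11,339.3 × 0.86816 = 9,844.33 kg.

final mass ≈ 9840 kg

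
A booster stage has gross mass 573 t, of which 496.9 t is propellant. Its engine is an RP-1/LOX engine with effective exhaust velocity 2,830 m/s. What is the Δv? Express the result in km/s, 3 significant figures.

m_f = m₀ − m_prop = 573 − 496.9 = 76.1 t.
Δv = v_e · ln(m₀/m_f) = 2830.0 × ln(7.53) = 2830.0 × 2.0188 ≈ 5713.3 m/s.

Δv ≈ 5.71 km/s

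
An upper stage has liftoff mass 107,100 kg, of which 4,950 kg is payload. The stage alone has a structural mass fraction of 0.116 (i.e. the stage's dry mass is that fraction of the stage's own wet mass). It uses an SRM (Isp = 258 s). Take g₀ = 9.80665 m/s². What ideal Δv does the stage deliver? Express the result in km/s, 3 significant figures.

Δv ≈ 4.69 km/s

Stage wet mass = m₀ − payload = 107,100 − 4,950 = 102,150 kg.
Stage dry mass = ε × stage wet mass = 0.116 × 102,150 = 11,849.4 kg.
Burnout mass m_f = stage dry + payload = 11,849.4 + 4,950 = 16,799.4 kg.
v_e = Isp · g₀ = 258 × 9.80665 = 2530.1 m/s.
Rocket equation: Δv = v_e · ln(107,100/16,799.4) = 2530.1 × ln(6.375) = 2530.1 × 1.8524 ≈ 4687 m/s.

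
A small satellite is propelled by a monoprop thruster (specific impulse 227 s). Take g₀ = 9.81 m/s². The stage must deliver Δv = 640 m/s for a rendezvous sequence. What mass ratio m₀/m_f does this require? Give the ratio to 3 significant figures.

v_e = Isp · g₀ = 227 × 9.81 = 2226.9 m/s.
Rocket equation: m₀/m_f = exp(Δv / v_e) = exp(640 / 2226.9) = exp(0.2874) = 1.3330.

mass ratio ≈ 1.33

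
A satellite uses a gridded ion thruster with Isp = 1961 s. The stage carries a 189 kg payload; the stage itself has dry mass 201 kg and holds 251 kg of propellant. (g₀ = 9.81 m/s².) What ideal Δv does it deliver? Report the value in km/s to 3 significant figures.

Δv ≈ 9.56 km/s

v_e = Isp · g₀ = 1961 × 9.81 = 19237.4 m/s.
m₀ = payload + dry + propellant = 189 + 201 + 251 = 641 kg.
m_f = payload + dry = 189 + 201 = 390 kg.
Rocket equation: Δv = v_e · ln(m₀/m_f) = 19237.4 × ln(1.644) = 19237.4 × 0.4969 ≈ 9558.7 m/s.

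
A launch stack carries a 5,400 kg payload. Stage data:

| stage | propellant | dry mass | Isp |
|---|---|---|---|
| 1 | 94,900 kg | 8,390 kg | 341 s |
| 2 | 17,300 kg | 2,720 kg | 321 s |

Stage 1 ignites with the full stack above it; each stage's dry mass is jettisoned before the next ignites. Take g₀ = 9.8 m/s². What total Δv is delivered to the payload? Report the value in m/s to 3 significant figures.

Δv ≈ 8060 m/s

Ignition mass of stage 1 = 94,900+8,390 + 17,300+2,720 + 5,400 = 128,710 kg.
Stage 1: m₀ = 128,710 kg, m_f = 128,710 − 94,900 = 33,810 kg; Δv = 341×9.8×ln(3.807) = 3341.8×1.3368 ≈ 4467 m/s.
Stage 2: m₀ = 25,420 kg, m_f = 25,420 − 17,300 = 8,120 kg; Δv = 321×9.8×ln(3.131) = 3145.8×1.1412 ≈ 3590 m/s.
Total Δv = 4467 + 3590 = 8057 m/s.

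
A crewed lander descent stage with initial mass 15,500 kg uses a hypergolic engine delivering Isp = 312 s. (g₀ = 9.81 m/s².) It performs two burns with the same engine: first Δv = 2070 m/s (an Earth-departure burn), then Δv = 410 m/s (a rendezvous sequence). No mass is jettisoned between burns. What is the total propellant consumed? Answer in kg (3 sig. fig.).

v_e = Isp · g₀ = 312 × 9.81 = 3060.7 m/s.
After the first burn: m = 15500 × exp(−2070/3060.7) = 15500 × 0.50849 = 7,881.6 kg.
After the second burn: m = 7,881.6 × exp(−410/3060.7) = 7,881.6 × 0.87463 = 6,893.48 kg.
Total propellant = m₀ − m_final = 15500 − 6,893.48 = 8,606.52 kg.

total propellant consumed ≈ 8610 kg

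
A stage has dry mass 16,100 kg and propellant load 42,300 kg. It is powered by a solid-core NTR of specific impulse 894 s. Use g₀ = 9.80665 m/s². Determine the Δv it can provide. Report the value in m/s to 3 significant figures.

Δv ≈ 11300 m/s

v_e = Isp · g₀ = 894 × 9.80665 = 8767.1 m/s.
m₀ = m_dry + m_prop = 16,100 + 42,300 = 58,400 kg.
Δv = v_e · ln(m₀/m_f) = 8767.1 × ln(3.627) = 8767.1 × 1.2885 ≈ 11296.4 m/s.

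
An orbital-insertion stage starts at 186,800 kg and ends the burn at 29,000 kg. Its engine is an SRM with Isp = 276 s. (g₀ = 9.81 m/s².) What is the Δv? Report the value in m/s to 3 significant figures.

v_e = Isp · g₀ = 276 × 9.81 = 2707.6 m/s.
Δv = v_e · ln(m₀/m_f) = 2707.6 × ln(6.441) = 2707.6 × 1.8627 ≈ 5043.5 m/s.

Δv ≈ 5040 m/s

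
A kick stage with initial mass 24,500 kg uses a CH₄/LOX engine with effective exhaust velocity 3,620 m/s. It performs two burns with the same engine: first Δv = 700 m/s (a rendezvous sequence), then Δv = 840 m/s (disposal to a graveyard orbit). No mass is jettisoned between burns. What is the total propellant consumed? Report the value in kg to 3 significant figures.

total propellant consumed ≈ 8490 kg

After the first burn: m = 24500 × exp(−700/3620.0) = 24500 × 0.82418 = 20,192.4 kg.
After the second burn: m = 20,192.4 × exp(−840/3620.0) = 20,192.4 × 0.79291 = 16,010.8 kg.
Total propellant = m₀ − m_final = 24500 − 16,010.8 = 8,489.2 kg.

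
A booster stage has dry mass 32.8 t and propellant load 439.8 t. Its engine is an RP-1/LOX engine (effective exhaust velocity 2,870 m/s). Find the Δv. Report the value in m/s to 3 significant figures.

m₀ = m_dry + m_prop = 32.8 + 439.8 = 472.6 t.
Rocket equation: Δv = v_e · ln(m₀/m_f) = 2870.0 × ln(14.41) = 2870.0 × 2.6678 ≈ 7656.6 m/s.

Δv ≈ 7660 m/s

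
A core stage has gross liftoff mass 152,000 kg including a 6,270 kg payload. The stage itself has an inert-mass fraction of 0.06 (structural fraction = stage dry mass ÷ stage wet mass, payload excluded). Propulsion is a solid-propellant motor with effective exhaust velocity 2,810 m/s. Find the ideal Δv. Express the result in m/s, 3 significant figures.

Δv ≈ 6500 m/s

Stage wet mass = m₀ − payload = 152,000 − 6,270 = 145,730 kg.
Stage dry mass = ε × stage wet mass = 0.06 × 145,730 = 8,743.8 kg.
Burnout mass m_f = stage dry + payload = 8,743.8 + 6,270 = 15,013.8 kg.
Δv = v_e · ln(152,000/15,013.8) = 2810.0 × ln(10.12) = 2810.0 × 2.3149 ≈ 6505 m/s.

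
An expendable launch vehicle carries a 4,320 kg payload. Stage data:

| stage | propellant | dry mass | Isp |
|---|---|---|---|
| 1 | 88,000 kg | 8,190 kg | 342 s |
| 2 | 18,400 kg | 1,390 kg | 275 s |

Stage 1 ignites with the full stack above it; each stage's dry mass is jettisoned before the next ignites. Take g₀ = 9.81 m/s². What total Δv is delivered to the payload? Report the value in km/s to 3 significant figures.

Ignition mass of stage 1 = 88,000+8,190 + 18,400+1,390 + 4,320 = 120,300 kg.
Stage 1: m₀ = 120,300 kg, m_f = 120,300 − 88,000 = 32,300 kg; Δv = 342×9.81×ln(3.724) = 3355.0×1.3149 ≈ 4412 m/s.
Stage 2: m₀ = 24,110 kg, m_f = 24,110 − 18,400 = 5,710 kg; Δv = 275×9.81×ln(4.222) = 2697.8×1.4404 ≈ 3886 m/s.
Total Δv = 4412 + 3886 = 8298 m/s.

Δv ≈ 8.30 km/s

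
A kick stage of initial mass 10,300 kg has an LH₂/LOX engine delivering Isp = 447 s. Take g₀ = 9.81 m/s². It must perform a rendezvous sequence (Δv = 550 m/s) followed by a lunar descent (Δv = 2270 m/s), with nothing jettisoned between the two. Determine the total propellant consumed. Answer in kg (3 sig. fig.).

v_e = Isp · g₀ = 447 × 9.81 = 4385.1 m/s.
After the first burn: m = 10300 × exp(−550/4385.1) = 10300 × 0.88212 = 9,085.84 kg.
After the second burn: m = 9,085.84 × exp(−2270/4385.1) = 9,085.84 × 0.59591 = 5,414.34 kg.
Total propellant = m₀ − m_final = 10300 − 5,414.34 = 4,885.66 kg.

total propellant consumed ≈ 4890 kg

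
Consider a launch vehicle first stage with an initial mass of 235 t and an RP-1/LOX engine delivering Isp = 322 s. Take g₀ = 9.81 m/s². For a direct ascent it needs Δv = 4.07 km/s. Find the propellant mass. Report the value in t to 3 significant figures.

propellant mass ≈ 170 t

v_e = Isp · g₀ = 322 × 9.81 = 3158.8 m/s.
Rocket equation: m₀/m_f = exp(Δv / v_e) = exp(4070 / 3158.8) = exp(1.2885) = 3.6272.
m_f = 235 / 3.6272 = 64.7883 t, so propellant = m₀ − m_f = 235 − 64.7883 = 170.2117 t.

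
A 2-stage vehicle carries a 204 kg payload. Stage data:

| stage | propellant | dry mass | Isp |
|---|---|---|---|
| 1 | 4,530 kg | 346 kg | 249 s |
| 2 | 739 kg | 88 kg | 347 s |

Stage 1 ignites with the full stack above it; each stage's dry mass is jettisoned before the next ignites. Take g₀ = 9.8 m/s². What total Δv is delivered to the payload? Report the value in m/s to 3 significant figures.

Δv ≈ 7840 m/s

Ignition mass of stage 1 = 4,530+346 + 739+88 + 204 = 5,907 kg.
Stage 1: m₀ = 5,907 kg, m_f = 5,907 − 4,530 = 1,377 kg; Δv = 249×9.8×ln(4.29) = 2440.2×1.4562 ≈ 3553 m/s.
Stage 2: m₀ = 1,031 kg, m_f = 1,031 − 739 = 292 kg; Δv = 347×9.8×ln(3.531) = 3400.6×1.2615 ≈ 4290 m/s.
Total Δv = 3553 + 4290 = 7843 m/s.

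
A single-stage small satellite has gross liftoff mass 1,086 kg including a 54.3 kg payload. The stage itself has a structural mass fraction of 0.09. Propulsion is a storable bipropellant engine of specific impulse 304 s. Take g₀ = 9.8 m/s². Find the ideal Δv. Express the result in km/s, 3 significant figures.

Stage wet mass = m₀ − payload = 1,086 − 54.3 = 1,031.7 kg.
Stage dry mass = ε × stage wet mass = 0.09 × 1,031.7 = 92.853 kg.
Burnout mass m_f = stage dry + payload = 92.853 + 54.3 = 147.153 kg.
v_e = Isp · g₀ = 304 × 9.8 = 2979.2 m/s.
From the ideal rocket equation, Δv = v_e · ln(1,086/147.153) = 2979.2 × ln(7.38) = 2979.2 × 1.9988 ≈ 5955 m/s.

Δv ≈ 5.95 km/s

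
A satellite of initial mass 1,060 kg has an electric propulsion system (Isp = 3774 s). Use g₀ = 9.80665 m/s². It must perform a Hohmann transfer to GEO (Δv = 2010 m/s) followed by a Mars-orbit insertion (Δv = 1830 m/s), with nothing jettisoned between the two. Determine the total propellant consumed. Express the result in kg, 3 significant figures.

total propellant consumed ≈ 104 kg

v_e = Isp · g₀ = 3774 × 9.80665 = 37010.3 m/s.
After the first burn: m = 1060 × exp(−2010/37010.3) = 1060 × 0.94714 = 1,003.97 kg.
After the second burn: m = 1,003.97 × exp(−1830/37010.3) = 1,003.97 × 0.95176 = 955.538 kg.
Total propellant = m₀ − m_final = 1060 − 955.538 = 104.462 kg.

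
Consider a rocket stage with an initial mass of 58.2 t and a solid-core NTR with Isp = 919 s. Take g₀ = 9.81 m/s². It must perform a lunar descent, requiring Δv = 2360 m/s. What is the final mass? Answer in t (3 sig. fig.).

v_e = Isp · g₀ = 919 × 9.81 = 9015.4 m/s.
Rocket equation: m₀/m_f = exp(Δv / v_e) = exp(2360 / 9015.4) = exp(0.2618) = 1.2992.
m_f = m₀ / 1.2992 = 58.2 / 1.2992 = 44.7968 t.

final mass ≈ 44.8 t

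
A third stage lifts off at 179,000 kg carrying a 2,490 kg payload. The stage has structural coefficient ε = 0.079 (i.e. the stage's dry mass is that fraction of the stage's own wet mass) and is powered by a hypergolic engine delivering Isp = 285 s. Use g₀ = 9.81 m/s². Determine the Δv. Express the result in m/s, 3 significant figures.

Stage wet mass = m₀ − payload = 179,000 − 2,490 = 176,510 kg.
Stage dry mass = ε × stage wet mass = 0.079 × 176,510 = 13,944.3 kg.
Burnout mass m_f = stage dry + payload = 13,944.3 + 2,490 = 16,434.3 kg.
v_e = Isp · g₀ = 285 × 9.81 = 2795.9 m/s.
Δv = v_e · ln(179,000/16,434.3) = 2795.9 × ln(10.89) = 2795.9 × 2.3880 ≈ 6677 m/s.

Δv ≈ 6680 m/s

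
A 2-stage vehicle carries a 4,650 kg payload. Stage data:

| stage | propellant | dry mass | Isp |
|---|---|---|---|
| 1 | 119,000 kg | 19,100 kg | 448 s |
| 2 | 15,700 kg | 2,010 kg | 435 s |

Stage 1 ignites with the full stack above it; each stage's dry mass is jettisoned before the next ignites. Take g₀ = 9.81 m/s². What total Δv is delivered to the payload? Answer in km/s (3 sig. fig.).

Ignition mass of stage 1 = 119,000+19,100 + 15,700+2,010 + 4,650 = 160,460 kg.
Stage 1: m₀ = 160,460 kg, m_f = 160,460 − 119,000 = 41,460 kg; Δv = 448×9.81×ln(3.87) = 4394.9×1.3533 ≈ 5948 m/s.
Stage 2: m₀ = 22,360 kg, m_f = 22,360 − 15,700 = 6,660 kg; Δv = 435×9.81×ln(3.357) = 4267.4×1.2112 ≈ 5168 m/s.
Total Δv = 5948 + 5168 = 11116 m/s.

Δv ≈ 11.1 km/s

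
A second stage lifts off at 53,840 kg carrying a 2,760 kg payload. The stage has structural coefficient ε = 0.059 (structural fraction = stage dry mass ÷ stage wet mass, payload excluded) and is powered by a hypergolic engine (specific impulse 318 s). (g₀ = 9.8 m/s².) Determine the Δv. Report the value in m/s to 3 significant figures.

Δv ≈ 6960 m/s

Stage wet mass = m₀ − payload = 53,840 − 2,760 = 51,080 kg.
Stage dry mass = ε × stage wet mass = 0.059 × 51,080 = 3,013.72 kg.
Burnout mass m_f = stage dry + payload = 3,013.72 + 2,760 = 5,773.72 kg.
v_e = Isp · g₀ = 318 × 9.8 = 3116.4 m/s.
Using Δv = v_e ln(m₀/m_f): Δv = v_e · ln(53,840/5,773.72) = 3116.4 × ln(9.325) = 3116.4 × 2.2327 ≈ 6958 m/s.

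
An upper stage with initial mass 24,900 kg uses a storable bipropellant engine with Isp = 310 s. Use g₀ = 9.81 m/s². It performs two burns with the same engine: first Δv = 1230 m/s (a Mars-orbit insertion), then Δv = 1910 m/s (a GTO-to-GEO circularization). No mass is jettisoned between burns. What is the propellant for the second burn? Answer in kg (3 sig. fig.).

v_e = Isp · g₀ = 310 × 9.81 = 3041.1 m/s.
After the first burn: m = 24900 × exp(−1230/3041.1) = 24900 × 0.66734 = 16,616.8 kg.
After the second burn: m = 16,616.8 × exp(−1910/3041.1) = 16,616.8 × 0.53362 = 8,867.06 kg.
Second-burn propellant = 16,616.8 − 8,867.06 = 7,749.74 kg.

propellant for the second burn ≈ 7750 kg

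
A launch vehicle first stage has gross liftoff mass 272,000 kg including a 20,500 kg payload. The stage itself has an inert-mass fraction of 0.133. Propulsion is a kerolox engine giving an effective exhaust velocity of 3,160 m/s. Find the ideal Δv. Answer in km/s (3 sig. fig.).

Δv ≈ 5.11 km/s

Stage wet mass = m₀ − payload = 272,000 − 20,500 = 251,500 kg.
Stage dry mass = ε × stage wet mass = 0.133 × 251,500 = 33,449.5 kg.
Burnout mass m_f = stage dry + payload = 33,449.5 + 20,500 = 53,949.5 kg.
Δv = v_e · ln(272,000/53,949.5) = 3160.0 × ln(5.042) = 3160.0 × 1.6178 ≈ 5112 m/s.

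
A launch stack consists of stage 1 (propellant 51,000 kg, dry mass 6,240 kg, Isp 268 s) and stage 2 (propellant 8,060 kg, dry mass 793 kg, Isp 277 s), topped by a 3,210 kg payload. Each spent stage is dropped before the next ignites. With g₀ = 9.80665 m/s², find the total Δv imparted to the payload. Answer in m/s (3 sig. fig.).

Ignition mass of stage 1 = 51,000+6,240 + 8,060+793 + 3,210 = 69,303 kg.
Stage 1: m₀ = 69,303 kg, m_f = 69,303 − 51,000 = 18,303 kg; Δv = 268×9.80665×ln(3.786) = 2628.2×1.3314 ≈ 3499 m/s.
Stage 2: m₀ = 12,063 kg, m_f = 12,063 − 8,060 = 4,003 kg; Δv = 277×9.80665×ln(3.013) = 2716.4×1.1031 ≈ 2997 m/s.
Total Δv = 3499 + 2997 = 6496 m/s.

Δv ≈ 6500 m/s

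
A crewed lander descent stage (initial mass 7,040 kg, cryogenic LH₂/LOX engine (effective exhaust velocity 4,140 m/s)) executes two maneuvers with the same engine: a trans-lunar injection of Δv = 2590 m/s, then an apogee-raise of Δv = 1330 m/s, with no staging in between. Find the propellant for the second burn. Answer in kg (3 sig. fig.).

propellant for the second burn ≈ 1030 kg

After the first burn: m = 7040 × exp(−2590/4140.0) = 7040 × 0.53494 = 3,765.98 kg.
After the second burn: m = 3,765.98 × exp(−1330/4140.0) = 3,765.98 × 0.72524 = 2,731.24 kg.
Second-burn propellant = 3,765.98 − 2,731.24 = 1,034.74 kg.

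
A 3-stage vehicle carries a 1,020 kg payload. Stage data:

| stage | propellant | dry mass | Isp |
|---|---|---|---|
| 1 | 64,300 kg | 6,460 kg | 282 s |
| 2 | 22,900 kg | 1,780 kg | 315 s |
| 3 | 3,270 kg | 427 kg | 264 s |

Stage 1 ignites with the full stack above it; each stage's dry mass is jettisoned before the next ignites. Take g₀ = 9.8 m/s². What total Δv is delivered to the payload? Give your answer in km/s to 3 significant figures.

Δv ≈ 10.6 km/s

Ignition mass of stage 1 = 64,300+6,460 + 22,900+1,780 + 3,270+427 + 1,020 = 100,157 kg.
Stage 1: m₀ = 100,157 kg, m_f = 100,157 − 64,300 = 35,857 kg; Δv = 282×9.8×ln(2.793) = 2763.6×1.0272 ≈ 2839 m/s.
Stage 2: m₀ = 29,397 kg, m_f = 29,397 − 22,900 = 6,497 kg; Δv = 315×9.8×ln(4.525) = 3087.0×1.5096 ≈ 4660 m/s.
Stage 3: m₀ = 4,717 kg, m_f = 4,717 − 3,270 = 1,447 kg; Δv = 264×9.8×ln(3.26) = 2587.2×1.1817 ≈ 3057 m/s.
Total Δv = 2839 + 4660 + 3057 = 10556 m/s.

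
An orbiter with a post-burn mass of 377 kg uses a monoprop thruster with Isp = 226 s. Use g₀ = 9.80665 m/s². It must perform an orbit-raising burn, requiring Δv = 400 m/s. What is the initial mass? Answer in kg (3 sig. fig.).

v_e = Isp · g₀ = 226 × 9.80665 = 2216.3 m/s.
Rocket equation: m₀/m_f = exp(Δv / v_e) = exp(400 / 2216.3) = exp(0.1805) = 1.1978.
m₀ = m_f × 1.1978 = 377 × 1.1978 = 451.571 kg.

initial mass ≈ 452 kg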